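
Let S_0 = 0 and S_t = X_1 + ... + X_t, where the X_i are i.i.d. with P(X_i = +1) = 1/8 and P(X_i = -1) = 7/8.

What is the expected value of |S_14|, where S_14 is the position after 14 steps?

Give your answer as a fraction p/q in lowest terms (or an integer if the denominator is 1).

Answer: 2886325104831/274877906944

Derivation:
S_14 takes values m ≡ 0 (mod 2) with |m| ≤ 14; P(S_14=m) = C(14,(14+m)/2) · (1/8)^((14+m)/2) · (7/8)^((14-m)/2).
Distribution: P(S=-14)=678223072849/4398046511104, P(S=-12)=678223072849/2199023255552, P(S=-10)=1259557135291/4398046511104, P(S=-8)=179936733613/1099511627776, P(S=-6)=282757724249/4398046511104, P(S=-4)=40393960607/2199023255552, P(S=-2)=17311697403/4398046511104, P(S=0)=353299947/549755813888, P(S=2)=353299947/4398046511104, P(S=4)=16823807/2199023255552, P(S=6)=2403401/4398046511104, P(S=8)=31213/1099511627776, P(S=10)=4459/4398046511104, P(S=12)=49/2199023255552, P(S=14)=1/4398046511104
E[|S_14|] = Σ_m |m|·P(S_14=m) = 2886325104831/274877906944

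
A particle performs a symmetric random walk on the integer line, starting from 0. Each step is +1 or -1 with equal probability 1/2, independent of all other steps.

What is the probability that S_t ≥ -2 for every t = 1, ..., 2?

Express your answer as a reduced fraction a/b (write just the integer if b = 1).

Answer: 1

Derivation:
Let f(t,s) = #length-t paths at position s with S_1..S_t all ≥ -2.
f(t,s) = f(t-1,s-1) + f(t-1,s+1) for s ≥ -2; f(t,s) = 0 for s < -2.
t=0: f(0,0)=1
t=1: f(1,-1)=1 f(1,1)=1
t=2: f(2,-2)=1 f(2,0)=2 f(2,2)=1
Σ_s f(2,s) = 4
P = 4/4 = 1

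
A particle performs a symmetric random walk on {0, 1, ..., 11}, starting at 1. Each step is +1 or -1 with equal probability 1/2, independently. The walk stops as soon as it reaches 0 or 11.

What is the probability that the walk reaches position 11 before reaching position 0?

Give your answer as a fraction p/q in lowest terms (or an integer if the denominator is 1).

Symmetric walk (p = 1/2): the harmonic-function argument gives P(hit 11 before 0 | start at 1) = a/N.
P = 1/11 = 1/11

Answer: 1/11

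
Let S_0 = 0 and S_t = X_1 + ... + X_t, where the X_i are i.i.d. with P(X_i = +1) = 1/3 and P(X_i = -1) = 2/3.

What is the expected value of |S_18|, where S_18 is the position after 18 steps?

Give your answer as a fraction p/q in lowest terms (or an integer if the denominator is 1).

S_18 takes values m ≡ 0 (mod 2) with |m| ≤ 18; P(S_18=m) = C(18,(18+m)/2) · (1/3)^((18+m)/2) · (2/3)^((18-m)/2).
Distribution: P(S=-18)=262144/387420489, P(S=-16)=262144/43046721, P(S=-14)=1114112/43046721, P(S=-12)=8912896/129140163, P(S=-10)=5570560/43046721, P(S=-8)=7798784/43046721, P(S=-6)=25346048/129140163, P(S=-4)=7241728/43046721, P(S=-2)=4978688/43046721, P(S=0)=24893440/387420489, P(S=2)=1244672/43046721, P(S=4)=452608/43046721, P(S=6)=396032/129140163, P(S=8)=30464/43046721, P(S=10)=5440/43046721, P(S=12)=2176/129140163, P(S=14)=68/43046721, P(S=16)=4/43046721, P(S=18)=1/387420489
E[|S_18|] = Σ_m |m|·P(S_18=m) = 269079674/43046721

Answer: 269079674/43046721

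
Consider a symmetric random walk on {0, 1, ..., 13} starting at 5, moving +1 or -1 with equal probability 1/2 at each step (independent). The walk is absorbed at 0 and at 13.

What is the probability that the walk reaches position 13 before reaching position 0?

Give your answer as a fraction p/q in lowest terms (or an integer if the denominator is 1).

Symmetric walk (p = 1/2): the harmonic-function argument gives P(hit 13 before 0 | start at 5) = a/N.
P = 5/13 = 5/13

Answer: 5/13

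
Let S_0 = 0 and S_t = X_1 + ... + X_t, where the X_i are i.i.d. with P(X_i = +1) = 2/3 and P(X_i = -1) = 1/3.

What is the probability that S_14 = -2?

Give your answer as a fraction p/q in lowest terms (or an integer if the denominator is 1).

To reach position -2 after 14 steps: need 6 steps of +1 and 8 steps of -1.
Number of such sequences: C(14,6) = 3003
Each has probability (2/3)^6 · (1/3)^8 = 64/4782969
P = 3003 · 64/4782969 = 64064/1594323

Answer: 64064/1594323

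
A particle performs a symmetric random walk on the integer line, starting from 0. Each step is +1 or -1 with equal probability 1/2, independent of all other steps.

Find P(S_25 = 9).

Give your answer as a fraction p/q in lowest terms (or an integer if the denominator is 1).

To reach position 9 after 25 steps: need 17 steps of +1 and 8 of -1.
Favorable paths: C(25,17) = 1081575
Total paths: 2^25 = 33554432
P = 1081575/33554432 = 1081575/33554432

Answer: 1081575/33554432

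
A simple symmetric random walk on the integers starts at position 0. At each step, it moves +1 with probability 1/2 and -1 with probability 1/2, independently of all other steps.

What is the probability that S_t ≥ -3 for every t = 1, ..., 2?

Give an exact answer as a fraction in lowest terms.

Answer: 1

Derivation:
Let f(t,s) = #length-t paths at position s with S_1..S_t all ≥ -3.
f(t,s) = f(t-1,s-1) + f(t-1,s+1) for s ≥ -3; f(t,s) = 0 for s < -3.
t=0: f(0,0)=1
t=1: f(1,-1)=1 f(1,1)=1
t=2: f(2,-2)=1 f(2,0)=2 f(2,2)=1
Σ_s f(2,s) = 4
P = 4/4 = 1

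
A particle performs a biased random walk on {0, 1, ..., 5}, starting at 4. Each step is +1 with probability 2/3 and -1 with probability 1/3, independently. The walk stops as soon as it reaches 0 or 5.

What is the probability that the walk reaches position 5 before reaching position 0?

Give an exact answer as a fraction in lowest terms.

Biased walk: p = 2/3, q = 1/3, r = q/p = 1/2
Gambler's ruin: P(hit 5 before 0 | start at 4) = (1 - r^a)/(1 - r^N)
r^4 = 1/16; r^5 = 1/32
P = (1 - 1/16) / (1 - 1/32) = 15/16 / 31/32 = 30/31

Answer: 30/31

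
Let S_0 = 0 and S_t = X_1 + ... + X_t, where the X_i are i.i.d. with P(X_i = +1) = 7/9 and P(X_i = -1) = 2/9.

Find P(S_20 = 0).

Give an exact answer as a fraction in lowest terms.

To reach position 0 after 20 steps: need 10 steps of +1 and 10 steps of -1.
Number of such sequences: C(20,10) = 184756
Each has probability (7/9)^10 · (2/9)^10 = 289254654976/12157665459056928801
P = 184756 · 289254654976/12157665459056928801 = 53441533034745856/12157665459056928801

Answer: 53441533034745856/12157665459056928801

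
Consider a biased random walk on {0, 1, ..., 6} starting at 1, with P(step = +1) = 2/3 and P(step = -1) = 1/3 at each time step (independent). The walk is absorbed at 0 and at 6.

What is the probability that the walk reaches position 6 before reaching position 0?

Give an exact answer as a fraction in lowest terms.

Answer: 32/63

Derivation:
Biased walk: p = 2/3, q = 1/3, r = q/p = 1/2
Gambler's ruin: P(hit 6 before 0 | start at 1) = (1 - r^a)/(1 - r^N)
r^1 = 1/2; r^6 = 1/64
P = (1 - 1/2) / (1 - 1/64) = 1/2 / 63/64 = 32/63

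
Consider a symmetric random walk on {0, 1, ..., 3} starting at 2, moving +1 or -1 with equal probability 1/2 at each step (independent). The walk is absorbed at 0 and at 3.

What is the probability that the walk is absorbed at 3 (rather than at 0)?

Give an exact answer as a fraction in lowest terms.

Answer: 2/3

Derivation:
Symmetric walk (p = 1/2): the harmonic-function argument gives P(hit 3 before 0 | start at 2) = a/N.
P = 2/3 = 2/3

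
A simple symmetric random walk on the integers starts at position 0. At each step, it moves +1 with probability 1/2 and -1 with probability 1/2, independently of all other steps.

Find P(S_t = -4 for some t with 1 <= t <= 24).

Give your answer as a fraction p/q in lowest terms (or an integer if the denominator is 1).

Answer: 1779879/4194304

Derivation:
Count via complement. Let g(t,s) = #length-t paths at position s with S_1..S_t all ≠ -4.
g(t,s) = g(t-1,s-1) + g(t-1,s+1) for s ≠ -4; g(t,-4) = 0.
t=0: g(0,0)=1
t=1: g(1,-1)=1 g(1,1)=1
t=2: g(2,-2)=1 g(2,0)=2 g(2,2)=1
t=3: g(3,-3)=1 g(3,-1)=3 g(3,1)=3 g(3,3)=1
t=4: g(4,-2)=4 g(4,0)=6 g(4,2)=4 g(4,4)=1
t=5: g(5,-3)=4 g(5,-1)=10 g(5,1)=10 g(5,3)=5 g(5,5)=1
t=6: g(6,-2)=14 g(6,0)=20 g(6,2)=15 g(6,4)=6 g(6,6)=1
t=7: g(7,-3)=14 g(7,-1)=34 g(7,1)=35 g(7,3)=21 g(7,5)=7 g(7,7)=1
t=8: g(8,-2)=48 g(8,0)=69 g(8,2)=56 g(8,4)=28 g(8,6)=8 g(8,8)=1
t=9: g(9,-3)=48 g(9,-1)=117 g(9,1)=125 g(9,3)=84 g(9,5)=36 g(9,7)=9 g(9,9)=1
t=10: g(10,-2)=165 g(10,0)=242 g(10,2)=209 g(10,4)=120 g(10,6)=45 g(10,8)=10 g(10,10)=1
t=11: g(11,-3)=165 g(11,-1)=407 g(11,1)=451 g(11,3)=329 g(11,5)=165 g(11,7)=55 g(11,9)=11 g(11,11)=1
t=12: g(12,-2)=572 g(12,0)=858 g(12,2)=780 g(12,4)=494 g(12,6)=220 g(12,8)=66 g(12,10)=12 g(12,12)=1
t=13: g(13,-3)=572 g(13,-1)=1430 g(13,1)=1638 g(13,3)=1274 g(13,5)=714 g(13,7)=286 g(13,9)=78 g(13,11)=13 g(13,13)=1
t=14: g(14,-2)=2002 g(14,0)=3068 g(14,2)=2912 g(14,4)=1988 g(14,6)=1000 g(14,8)=364 g(14,10)=91 g(14,12)=14 g(14,14)=1
t=15: g(15,-3)=2002 g(15,-1)=5070 g(15,1)=5980 g(15,3)=4900 g(15,5)=2988 g(15,7)=1364 g(15,9)=455 g(15,11)=105 g(15,13)=15 g(15,15)=1
t=16: g(16,-2)=7072 g(16,0)=11050 g(16,2)=10880 g(16,4)=7888 g(16,6)=4352 g(16,8)=1819 g(16,10)=560 g(16,12)=120 g(16,14)=16 g(16,16)=1
t=17: g(17,-3)=7072 g(17,-1)=18122 g(17,1)=21930 g(17,3)=18768 g(17,5)=12240 g(17,7)=6171 g(17,9)=2379 g(17,11)=680 g(17,13)=136 g(17,15)=17 g(17,17)=1
t=18: g(18,-2)=25194 g(18,0)=40052 g(18,2)=40698 g(18,4)=31008 g(18,6)=18411 g(18,8)=8550 g(18,10)=3059 g(18,12)=816 g(18,14)=153 g(18,16)=18 g(18,18)=1
t=19: g(19,-3)=25194 g(19,-1)=65246 g(19,1)=80750 g(19,3)=71706 g(19,5)=49419 g(19,7)=26961 g(19,9)=11609 g(19,11)=3875 g(19,13)=969 g(19,15)=171 g(19,17)=19 g(19,19)=1
t=20: g(20,-2)=90440 g(20,0)=145996 g(20,2)=152456 g(20,4)=121125 g(20,6)=76380 g(20,8)=38570 g(20,10)=15484 g(20,12)=4844 g(20,14)=1140 g(20,16)=190 g(20,18)=20 g(20,20)=1
t=21: g(21,-3)=90440 g(21,-1)=236436 g(21,1)=298452 g(21,3)=273581 g(21,5)=197505 g(21,7)=114950 g(21,9)=54054 g(21,11)=20328 g(21,13)=5984 g(21,15)=1330 g(21,17)=210 g(21,19)=21 g(21,21)=1
t=22: g(22,-2)=326876 g(22,0)=534888 g(22,2)=572033 g(22,4)=471086 g(22,6)=312455 g(22,8)=169004 g(22,10)=74382 g(22,12)=26312 g(22,14)=7314 g(22,16)=1540 g(22,18)=231 g(22,20)=22 g(22,22)=1
t=23: g(23,-3)=326876 g(23,-1)=861764 g(23,1)=1106921 g(23,3)=1043119 g(23,5)=783541 g(23,7)=481459 g(23,9)=243386 g(23,11)=100694 g(23,13)=33626 g(23,15)=8854 g(23,17)=1771 g(23,19)=253 g(23,21)=23 g(23,23)=1
t=24: g(24,-2)=1188640 g(24,0)=1968685 g(24,2)=2150040 g(24,4)=1826660 g(24,6)=1265000 g(24,8)=724845 g(24,10)=344080 g(24,12)=134320 g(24,14)=42480 g(24,16)=10625 g(24,18)=2024 g(24,20)=276 g(24,22)=24 g(24,24)=1
Paths never hitting -4: Σ_s g(24,s) = 9657700
Paths hitting -4: 2^24 - 9657700 = 7119516
P = 7119516/16777216 = 1779879/4194304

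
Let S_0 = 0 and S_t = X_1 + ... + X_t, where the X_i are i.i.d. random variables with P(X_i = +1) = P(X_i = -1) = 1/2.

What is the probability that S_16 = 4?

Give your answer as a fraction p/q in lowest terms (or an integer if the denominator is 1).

Answer: 1001/8192

Derivation:
To reach position 4 after 16 steps: need 10 steps of +1 and 6 of -1.
Favorable paths: C(16,10) = 8008
Total paths: 2^16 = 65536
P = 8008/65536 = 1001/8192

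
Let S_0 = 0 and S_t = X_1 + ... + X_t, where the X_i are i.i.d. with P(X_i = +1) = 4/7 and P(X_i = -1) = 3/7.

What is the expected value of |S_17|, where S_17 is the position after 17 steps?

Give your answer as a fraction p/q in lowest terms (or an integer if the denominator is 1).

Answer: 128640069015641/33232930569601

Derivation:
S_17 takes values m ≡ 1 (mod 2) with |m| ≤ 17; P(S_17=m) = C(17,(17+m)/2) · (4/7)^((17+m)/2) · (3/7)^((17-m)/2).
Distribution: P(S=-17)=129140163/232630513987207, P(S=-15)=2927177028/232630513987207, P(S=-13)=31223221632/232630513987207, P(S=-11)=208154810880/232630513987207, P(S=-9)=138769873920/33232930569601, P(S=-7)=481068896256/33232930569601, P(S=-5)=1282850390016/33232930569601, P(S=-3)=18815139053568/232630513987207, P(S=-1)=31358565089280/232630513987207, P(S=1)=41811420119040/232630513987207, P(S=3)=44598848126976/232630513987207, P(S=5)=5405920985088/33232930569601, P(S=7)=3603947323392/33232930569601, P(S=9)=1848178114560/33232930569601, P(S=11)=4928474972160/232630513987207, P(S=13)=1314259992576/232630513987207, P(S=15)=219043332096/232630513987207, P(S=17)=17179869184/232630513987207
E[|S_17|] = Σ_m |m|·P(S_17=m) = 128640069015641/33232930569601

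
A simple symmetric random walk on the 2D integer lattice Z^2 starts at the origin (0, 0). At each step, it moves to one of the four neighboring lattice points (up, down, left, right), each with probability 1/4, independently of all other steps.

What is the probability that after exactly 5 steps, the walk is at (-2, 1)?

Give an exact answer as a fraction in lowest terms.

Let h be the number of horizontal steps (so 5-h are vertical). To end at (-2,1) need (h-2)/2 right-steps and ((5-h)+1)/2 up-steps.
Sum over h with 2 ≤ h ≤ 4, h ≡ 0 (mod 2), 5-h ≡ 1 (mod 2):
h=2: C(5,2)·C(2,0)·C(3,2) = 10·1·3 = 30
h=4: C(5,4)·C(4,1)·C(1,1) = 5·4·1 = 20
Total favorable: 50
Total paths: 4^5 = 1024
P = 50/1024 = 25/512

Answer: 25/512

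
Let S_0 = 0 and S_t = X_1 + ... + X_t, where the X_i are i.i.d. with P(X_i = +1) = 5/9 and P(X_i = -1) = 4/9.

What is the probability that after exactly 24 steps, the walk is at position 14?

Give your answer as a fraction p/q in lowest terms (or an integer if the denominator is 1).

To reach position 14 after 24 steps: need 19 steps of +1 and 5 steps of -1.
Number of such sequences: C(24,19) = 42504
Each has probability (5/9)^19 · (4/9)^5 = 19531250000000000/79766443076872509863361
P = 42504 · 19531250000000000/79766443076872509863361 = 276718750000000000000/26588814358957503287787

Answer: 276718750000000000000/26588814358957503287787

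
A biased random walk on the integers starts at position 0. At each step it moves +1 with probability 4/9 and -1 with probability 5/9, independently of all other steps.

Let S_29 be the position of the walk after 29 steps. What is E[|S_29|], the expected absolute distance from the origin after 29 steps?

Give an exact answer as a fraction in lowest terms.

Answer: 2649997398673133740170091349/523347633027360537213511521

Derivation:
S_29 takes values m ≡ 1 (mod 2) with |m| ≤ 29; P(S_29=m) = C(29,(29+m)/2) · (4/9)^((29+m)/2) · (5/9)^((29-m)/2).
Distribution: P(S=-29)=186264514923095703125/4710128697246244834921603689, P(S=-27)=4321336746215820312500/4710128697246244834921603689, P(S=-25)=48398971557617187500000/4710128697246244834921603689, P(S=-23)=38719177246093750000000/523347633027360537213511521, P(S=-21)=201339721679687500000000/523347633027360537213511521, P(S=-19)=805358886718750000000000/523347633027360537213511521, P(S=-17)=2577148437500000000000000/523347633027360537213511521, P(S=-15)=6774218750000000000000000/523347633027360537213511521, P(S=-13)=14903281250000000000000000/523347633027360537213511521, P(S=-11)=83458375000000000000000000/1570042899082081611640534563, P(S=-9)=133533400000000000000000000/1570042899082081611640534563, P(S=-7)=184518880000000000000000000/1570042899082081611640534563, P(S=-5)=73807552000000000000000000/523347633027360537213511521, P(S=-3)=77214054400000000000000000/523347633027360537213511521, P(S=-1)=70595706880000000000000000/523347633027360537213511521, P(S=1)=56476565504000000000000000/523347633027360537213511521, P(S=3)=39533595852800000000000000/523347633027360537213511521, P(S=5)=24185258639360000000000000/523347633027360537213511521, P(S=7)=38696413822976000000000000/1570042899082081611640534563, P(S=9)=17922549560115200000000000/1570042899082081611640534563, P(S=11)=7169019824046080000000000/1570042899082081611640534563, P(S=13)=819316551319552000000000/523347633027360537213511521, P(S=15)=238346633111142400000000/523347633027360537213511521, P(S=17)=58032223714017280000000/523347633027360537213511521, P(S=19)=11606444742803456000000/523347633027360537213511521, P(S=21)=1857031158848552960000/523347633027360537213511521, P(S=23)=228557681089052672000/523347633027360537213511521, P(S=25)=182846144871242137600/4710128697246244834921603689, P(S=27)=10448351135499550720/4710128697246244834921603689, P(S=29)=288230376151711744/4710128697246244834921603689
E[|S_29|] = Σ_m |m|·P(S_29=m) = 2649997398673133740170091349/523347633027360537213511521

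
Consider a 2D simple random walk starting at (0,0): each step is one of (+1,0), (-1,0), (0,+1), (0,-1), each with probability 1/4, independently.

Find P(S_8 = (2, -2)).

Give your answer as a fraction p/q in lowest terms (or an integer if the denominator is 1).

Answer: 245/8192

Derivation:
Let h be the number of horizontal steps (so 8-h are vertical). To end at (2,-2) need (h+2)/2 right-steps and ((8-h)-2)/2 up-steps.
Sum over h with 2 ≤ h ≤ 6, h ≡ 0 (mod 2), 8-h ≡ 0 (mod 2):
h=2: C(8,2)·C(2,2)·C(6,2) = 28·1·15 = 420
h=4: C(8,4)·C(4,3)·C(4,1) = 70·4·4 = 1120
h=6: C(8,6)·C(6,4)·C(2,0) = 28·15·1 = 420
Total favorable: 1960
Total paths: 4^8 = 65536
P = 1960/65536 = 245/8192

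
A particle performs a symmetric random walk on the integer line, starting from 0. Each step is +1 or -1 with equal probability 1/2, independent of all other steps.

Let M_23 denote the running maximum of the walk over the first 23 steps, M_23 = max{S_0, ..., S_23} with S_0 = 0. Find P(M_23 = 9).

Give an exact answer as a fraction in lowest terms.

Let M_23 = max(S_0,...,S_23). Use the reflection principle: for j ≥ 1, #{paths with M_23 ≥ j} = #{S_23 ≥ j} + #{S_23 ≥ j+1}.
By reflection, #{M_23 ≥ 9} = #{S_23 ≥ 9} + #{S_23 ≥ 10} = 390656 + 145499 = 536155.
#{M_23 ≥ 10} = #{S_23 ≥ 10} + #{S_23 ≥ 11} = 145499 + 145499 = 290998.
#{M_23 = 9} = 536155 - 290998 = 245157.
P(M_23 = 9) = 245157/8388608 = 245157/8388608

Answer: 245157/8388608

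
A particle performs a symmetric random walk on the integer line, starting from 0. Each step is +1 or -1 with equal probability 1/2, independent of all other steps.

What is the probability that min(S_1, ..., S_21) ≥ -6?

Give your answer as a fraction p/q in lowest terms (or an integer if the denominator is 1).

Answer: 227069/262144

Derivation:
Let f(t,s) = #length-t paths at position s with S_1..S_t all ≥ -6.
f(t,s) = f(t-1,s-1) + f(t-1,s+1) for s ≥ -6; f(t,s) = 0 for s < -6.
t=0: f(0,0)=1
t=1: f(1,-1)=1 f(1,1)=1
t=2: f(2,-2)=1 f(2,0)=2 f(2,2)=1
t=3: f(3,-3)=1 f(3,-1)=3 f(3,1)=3 f(3,3)=1
t=4: f(4,-4)=1 f(4,-2)=4 f(4,0)=6 f(4,2)=4 f(4,4)=1
t=5: f(5,-5)=1 f(5,-3)=5 f(5,-1)=10 f(5,1)=10 f(5,3)=5 f(5,5)=1
t=6: f(6,-6)=1 f(6,-4)=6 f(6,-2)=15 f(6,0)=20 f(6,2)=15 f(6,4)=6 f(6,6)=1
t=7: f(7,-5)=7 f(7,-3)=21 f(7,-1)=35 f(7,1)=35 f(7,3)=21 f(7,5)=7 f(7,7)=1
t=8: f(8,-6)=7 f(8,-4)=28 f(8,-2)=56 f(8,0)=70 f(8,2)=56 f(8,4)=28 f(8,6)=8 f(8,8)=1
t=9: f(9,-5)=35 f(9,-3)=84 f(9,-1)=126 f(9,1)=126 f(9,3)=84 f(9,5)=36 f(9,7)=9 f(9,9)=1
t=10: f(10,-6)=35 f(10,-4)=119 f(10,-2)=210 f(10,0)=252 f(10,2)=210 f(10,4)=120 f(10,6)=45 f(10,8)=10 f(10,10)=1
t=11: f(11,-5)=154 f(11,-3)=329 f(11,-1)=462 f(11,1)=462 f(11,3)=330 f(11,5)=165 f(11,7)=55 f(11,9)=11 f(11,11)=1
t=12: f(12,-6)=154 f(12,-4)=483 f(12,-2)=791 f(12,0)=924 f(12,2)=792 f(12,4)=495 f(12,6)=220 f(12,8)=66 f(12,10)=12 f(12,12)=1
t=13: f(13,-5)=637 f(13,-3)=1274 f(13,-1)=1715 f(13,1)=1716 f(13,3)=1287 f(13,5)=715 f(13,7)=286 f(13,9)=78 f(13,11)=13 f(13,13)=1
t=14: f(14,-6)=637 f(14,-4)=1911 f(14,-2)=2989 f(14,0)=3431 f(14,2)=3003 f(14,4)=2002 f(14,6)=1001 f(14,8)=364 f(14,10)=91 f(14,12)=14 f(14,14)=1
t=15: f(15,-5)=2548 f(15,-3)=4900 f(15,-1)=6420 f(15,1)=6434 f(15,3)=5005 f(15,5)=3003 f(15,7)=1365 f(15,9)=455 f(15,11)=105 f(15,13)=15 f(15,15)=1
t=16: f(16,-6)=2548 f(16,-4)=7448 f(16,-2)=11320 f(16,0)=12854 f(16,2)=11439 f(16,4)=8008 f(16,6)=4368 f(16,8)=1820 f(16,10)=560 f(16,12)=120 f(16,14)=16 f(16,16)=1
t=17: f(17,-5)=9996 f(17,-3)=18768 f(17,-1)=24174 f(17,1)=24293 f(17,3)=19447 f(17,5)=12376 f(17,7)=6188 f(17,9)=2380 f(17,11)=680 f(17,13)=136 f(17,15)=17 f(17,17)=1
t=18: f(18,-6)=9996 f(18,-4)=28764 f(18,-2)=42942 f(18,0)=48467 f(18,2)=43740 f(18,4)=31823 f(18,6)=18564 f(18,8)=8568 f(18,10)=3060 f(18,12)=816 f(18,14)=153 f(18,16)=18 f(18,18)=1
t=19: f(19,-5)=38760 f(19,-3)=71706 f(19,-1)=91409 f(19,1)=92207 f(19,3)=75563 f(19,5)=50387 f(19,7)=27132 f(19,9)=11628 f(19,11)=3876 f(19,13)=969 f(19,15)=171 f(19,17)=19 f(19,19)=1
t=20: f(20,-6)=38760 f(20,-4)=110466 f(20,-2)=163115 f(20,0)=183616 f(20,2)=167770 f(20,4)=125950 f(20,6)=77519 f(20,8)=38760 f(20,10)=15504 f(20,12)=4845 f(20,14)=1140 f(20,16)=190 f(20,18)=20 f(20,20)=1
t=21: f(21,-5)=149226 f(21,-3)=273581 f(21,-1)=346731 f(21,1)=351386 f(21,3)=293720 f(21,5)=203469 f(21,7)=116279 f(21,9)=54264 f(21,11)=20349 f(21,13)=5985 f(21,15)=1330 f(21,17)=210 f(21,19)=21 f(21,21)=1
Σ_s f(21,s) = 1816552
P = 1816552/2097152 = 227069/262144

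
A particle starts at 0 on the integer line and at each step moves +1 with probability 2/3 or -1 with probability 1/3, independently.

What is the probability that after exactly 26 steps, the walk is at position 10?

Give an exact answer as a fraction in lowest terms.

To reach position 10 after 26 steps: need 18 steps of +1 and 8 steps of -1.
Number of such sequences: C(26,18) = 1562275
Each has probability (2/3)^18 · (1/3)^8 = 262144/2541865828329
P = 1562275 · 262144/2541865828329 = 409541017600/2541865828329

Answer: 409541017600/2541865828329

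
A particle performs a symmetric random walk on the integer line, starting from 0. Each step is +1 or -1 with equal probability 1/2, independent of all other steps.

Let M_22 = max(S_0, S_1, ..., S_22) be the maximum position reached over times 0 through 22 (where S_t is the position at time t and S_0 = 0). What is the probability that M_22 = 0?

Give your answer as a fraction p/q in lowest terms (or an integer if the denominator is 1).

Answer: 88179/524288

Derivation:
Let M_22 = max(S_0,...,S_22). Use the reflection principle: for j ≥ 1, #{paths with M_22 ≥ j} = #{S_22 ≥ j} + #{S_22 ≥ j+1}.
P(M_22 ≥ 0) = 1 since S_0 = 0, so #{M_22 ≥ 0} = 4194304.
#{M_22 ≥ 1} = #{S_22 ≥ 1} + #{S_22 ≥ 2} = 1744436 + 1744436 = 3488872.
#{M_22 = 0} = 4194304 - 3488872 = 705432.
P(M_22 = 0) = 705432/4194304 = 88179/524288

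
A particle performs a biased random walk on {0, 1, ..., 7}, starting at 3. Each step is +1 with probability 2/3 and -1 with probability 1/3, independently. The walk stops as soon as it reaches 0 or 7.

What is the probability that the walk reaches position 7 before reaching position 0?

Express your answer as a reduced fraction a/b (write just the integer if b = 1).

Biased walk: p = 2/3, q = 1/3, r = q/p = 1/2
Gambler's ruin: P(hit 7 before 0 | start at 3) = (1 - r^a)/(1 - r^N)
r^3 = 1/8; r^7 = 1/128
P = (1 - 1/8) / (1 - 1/128) = 7/8 / 127/128 = 112/127

Answer: 112/127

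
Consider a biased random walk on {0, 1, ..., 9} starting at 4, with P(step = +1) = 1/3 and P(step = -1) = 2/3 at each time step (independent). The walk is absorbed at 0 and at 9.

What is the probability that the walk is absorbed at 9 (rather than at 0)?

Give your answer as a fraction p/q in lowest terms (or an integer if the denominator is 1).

Biased walk: p = 1/3, q = 2/3, r = q/p = 2
Gambler's ruin: P(hit 9 before 0 | start at 4) = (1 - r^a)/(1 - r^N)
r^4 = 16; r^9 = 512
P = (1 - 16) / (1 - 512) = -15 / -511 = 15/511

Answer: 15/511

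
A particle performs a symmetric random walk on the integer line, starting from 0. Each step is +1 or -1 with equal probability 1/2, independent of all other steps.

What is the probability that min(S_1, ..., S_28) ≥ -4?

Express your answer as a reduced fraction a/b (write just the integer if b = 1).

Let f(t,s) = #length-t paths at position s with S_1..S_t all ≥ -4.
f(t,s) = f(t-1,s-1) + f(t-1,s+1) for s ≥ -4; f(t,s) = 0 for s < -4.
t=0: f(0,0)=1
t=1: f(1,-1)=1 f(1,1)=1
t=2: f(2,-2)=1 f(2,0)=2 f(2,2)=1
t=3: f(3,-3)=1 f(3,-1)=3 f(3,1)=3 f(3,3)=1
t=4: f(4,-4)=1 f(4,-2)=4 f(4,0)=6 f(4,2)=4 f(4,4)=1
t=5: f(5,-3)=5 f(5,-1)=10 f(5,1)=10 f(5,3)=5 f(5,5)=1
t=6: f(6,-4)=5 f(6,-2)=15 f(6,0)=20 f(6,2)=15 f(6,4)=6 f(6,6)=1
t=7: f(7,-3)=20 f(7,-1)=35 f(7,1)=35 f(7,3)=21 f(7,5)=7 f(7,7)=1
t=8: f(8,-4)=20 f(8,-2)=55 f(8,0)=70 f(8,2)=56 f(8,4)=28 f(8,6)=8 f(8,8)=1
t=9: f(9,-3)=75 f(9,-1)=125 f(9,1)=126 f(9,3)=84 f(9,5)=36 f(9,7)=9 f(9,9)=1
t=10: f(10,-4)=75 f(10,-2)=200 f(10,0)=251 f(10,2)=210 f(10,4)=120 f(10,6)=45 f(10,8)=10 f(10,10)=1
t=11: f(11,-3)=275 f(11,-1)=451 f(11,1)=461 f(11,3)=330 f(11,5)=165 f(11,7)=55 f(11,9)=11 f(11,11)=1
t=12: f(12,-4)=275 f(12,-2)=726 f(12,0)=912 f(12,2)=791 f(12,4)=495 f(12,6)=220 f(12,8)=66 f(12,10)=12 f(12,12)=1
t=13: f(13,-3)=1001 f(13,-1)=1638 f(13,1)=1703 f(13,3)=1286 f(13,5)=715 f(13,7)=286 f(13,9)=78 f(13,11)=13 f(13,13)=1
t=14: f(14,-4)=1001 f(14,-2)=2639 f(14,0)=3341 f(14,2)=2989 f(14,4)=2001 f(14,6)=1001 f(14,8)=364 f(14,10)=91 f(14,12)=14 f(14,14)=1
t=15: f(15,-3)=3640 f(15,-1)=5980 f(15,1)=6330 f(15,3)=4990 f(15,5)=3002 f(15,7)=1365 f(15,9)=455 f(15,11)=105 f(15,13)=15 f(15,15)=1
t=16: f(16,-4)=3640 f(16,-2)=9620 f(16,0)=12310 f(16,2)=11320 f(16,4)=7992 f(16,6)=4367 f(16,8)=1820 f(16,10)=560 f(16,12)=120 f(16,14)=16 f(16,16)=1
t=17: f(17,-3)=13260 f(17,-1)=21930 f(17,1)=23630 f(17,3)=19312 f(17,5)=12359 f(17,7)=6187 f(17,9)=2380 f(17,11)=680 f(17,13)=136 f(17,15)=17 f(17,17)=1
t=18: f(18,-4)=13260 f(18,-2)=35190 f(18,0)=45560 f(18,2)=42942 f(18,4)=31671 f(18,6)=18546 f(18,8)=8567 f(18,10)=3060 f(18,12)=816 f(18,14)=153 f(18,16)=18 f(18,18)=1
t=19: f(19,-3)=48450 f(19,-1)=80750 f(19,1)=88502 f(19,3)=74613 f(19,5)=50217 f(19,7)=27113 f(19,9)=11627 f(19,11)=3876 f(19,13)=969 f(19,15)=171 f(19,17)=19 f(19,19)=1
t=20: f(20,-4)=48450 f(20,-2)=129200 f(20,0)=169252 f(20,2)=163115 f(20,4)=124830 f(20,6)=77330 f(20,8)=38740 f(20,10)=15503 f(20,12)=4845 f(20,14)=1140 f(20,16)=190 f(20,18)=20 f(20,20)=1
t=21: f(21,-3)=177650 f(21,-1)=298452 f(21,1)=332367 f(21,3)=287945 f(21,5)=202160 f(21,7)=116070 f(21,9)=54243 f(21,11)=20348 f(21,13)=5985 f(21,15)=1330 f(21,17)=210 f(21,19)=21 f(21,21)=1
t=22: f(22,-4)=177650 f(22,-2)=476102 f(22,0)=630819 f(22,2)=620312 f(22,4)=490105 f(22,6)=318230 f(22,8)=170313 f(22,10)=74591 f(22,12)=26333 f(22,14)=7315 f(22,16)=1540 f(22,18)=231 f(22,20)=22 f(22,22)=1
t=23: f(23,-3)=653752 f(23,-1)=1106921 f(23,1)=1251131 f(23,3)=1110417 f(23,5)=808335 f(23,7)=488543 f(23,9)=244904 f(23,11)=100924 f(23,13)=33648 f(23,15)=8855 f(23,17)=1771 f(23,19)=253 f(23,21)=23 f(23,23)=1
t=24: f(24,-4)=653752 f(24,-2)=1760673 f(24,0)=2358052 f(24,2)=2361548 f(24,4)=1918752 f(24,6)=1296878 f(24,8)=733447 f(24,10)=345828 f(24,12)=134572 f(24,14)=42503 f(24,16)=10626 f(24,18)=2024 f(24,20)=276 f(24,22)=24 f(24,24)=1
t=25: f(25,-3)=2414425 f(25,-1)=4118725 f(25,1)=4719600 f(25,3)=4280300 f(25,5)=3215630 f(25,7)=2030325 f(25,9)=1079275 f(25,11)=480400 f(25,13)=177075 f(25,15)=53129 f(25,17)=12650 f(25,19)=2300 f(25,21)=300 f(25,23)=25 f(25,25)=1
t=26: f(26,-4)=2414425 f(26,-2)=6533150 f(26,0)=8838325 f(26,2)=8999900 f(26,4)=7495930 f(26,6)=5245955 f(26,8)=3109600 f(26,10)=1559675 f(26,12)=657475 f(26,14)=230204 f(26,16)=65779 f(26,18)=14950 f(26,20)=2600 f(26,22)=325 f(26,24)=26 f(26,26)=1
t=27: f(27,-3)=8947575 f(27,-1)=15371475 f(27,1)=17838225 f(27,3)=16495830 f(27,5)=12741885 f(27,7)=8355555 f(27,9)=4669275 f(27,11)=2217150 f(27,13)=887679 f(27,15)=295983 f(27,17)=80729 f(27,19)=17550 f(27,21)=2925 f(27,23)=351 f(27,25)=27 f(27,27)=1
t=28: f(28,-4)=8947575 f(28,-2)=24319050 f(28,0)=33209700 f(28,2)=34334055 f(28,4)=29237715 f(28,6)=21097440 f(28,8)=13024830 f(28,10)=6886425 f(28,12)=3104829 f(28,14)=1183662 f(28,16)=376712 f(28,18)=98279 f(28,20)=20475 f(28,22)=3276 f(28,24)=378 f(28,26)=28 f(28,28)=1
Σ_s f(28,s) = 175844430
P = 175844430/268435456 = 87922215/134217728

Answer: 87922215/134217728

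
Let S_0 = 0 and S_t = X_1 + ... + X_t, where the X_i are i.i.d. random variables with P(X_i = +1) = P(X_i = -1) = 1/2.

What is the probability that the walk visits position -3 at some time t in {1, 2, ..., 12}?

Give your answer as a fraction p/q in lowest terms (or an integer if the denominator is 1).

Answer: 397/1024

Derivation:
Count via complement. Let g(t,s) = #length-t paths at position s with S_1..S_t all ≠ -3.
g(t,s) = g(t-1,s-1) + g(t-1,s+1) for s ≠ -3; g(t,-3) = 0.
t=0: g(0,0)=1
t=1: g(1,-1)=1 g(1,1)=1
t=2: g(2,-2)=1 g(2,0)=2 g(2,2)=1
t=3: g(3,-1)=3 g(3,1)=3 g(3,3)=1
t=4: g(4,-2)=3 g(4,0)=6 g(4,2)=4 g(4,4)=1
t=5: g(5,-1)=9 g(5,1)=10 g(5,3)=5 g(5,5)=1
t=6: g(6,-2)=9 g(6,0)=19 g(6,2)=15 g(6,4)=6 g(6,6)=1
t=7: g(7,-1)=28 g(7,1)=34 g(7,3)=21 g(7,5)=7 g(7,7)=1
t=8: g(8,-2)=28 g(8,0)=62 g(8,2)=55 g(8,4)=28 g(8,6)=8 g(8,8)=1
t=9: g(9,-1)=90 g(9,1)=117 g(9,3)=83 g(9,5)=36 g(9,7)=9 g(9,9)=1
t=10: g(10,-2)=90 g(10,0)=207 g(10,2)=200 g(10,4)=119 g(10,6)=45 g(10,8)=10 g(10,10)=1
t=11: g(11,-1)=297 g(11,1)=407 g(11,3)=319 g(11,5)=164 g(11,7)=55 g(11,9)=11 g(11,11)=1
t=12: g(12,-2)=297 g(12,0)=704 g(12,2)=726 g(12,4)=483 g(12,6)=219 g(12,8)=66 g(12,10)=12 g(12,12)=1
Paths never hitting -3: Σ_s g(12,s) = 2508
Paths hitting -3: 2^12 - 2508 = 1588
P = 1588/4096 = 397/1024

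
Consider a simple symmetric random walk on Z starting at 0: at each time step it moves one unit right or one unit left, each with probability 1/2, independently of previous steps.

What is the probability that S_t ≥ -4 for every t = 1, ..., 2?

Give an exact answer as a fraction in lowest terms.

Let f(t,s) = #length-t paths at position s with S_1..S_t all ≥ -4.
f(t,s) = f(t-1,s-1) + f(t-1,s+1) for s ≥ -4; f(t,s) = 0 for s < -4.
t=0: f(0,0)=1
t=1: f(1,-1)=1 f(1,1)=1
t=2: f(2,-2)=1 f(2,0)=2 f(2,2)=1
Σ_s f(2,s) = 4
P = 4/4 = 1

Answer: 1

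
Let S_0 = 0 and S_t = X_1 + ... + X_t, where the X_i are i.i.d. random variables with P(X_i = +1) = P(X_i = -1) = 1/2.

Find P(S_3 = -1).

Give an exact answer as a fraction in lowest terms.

Answer: 3/8

Derivation:
To reach position -1 after 3 steps: need 1 step of +1 and 2 of -1.
Favorable paths: C(3,1) = 3
Total paths: 2^3 = 8
P = 3/8 = 3/8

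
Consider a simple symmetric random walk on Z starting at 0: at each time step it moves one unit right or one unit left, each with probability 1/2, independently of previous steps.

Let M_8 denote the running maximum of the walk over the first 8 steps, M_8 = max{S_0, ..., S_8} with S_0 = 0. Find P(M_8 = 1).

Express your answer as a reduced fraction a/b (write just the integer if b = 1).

Answer: 7/32

Derivation:
Let M_8 = max(S_0,...,S_8). Use the reflection principle: for j ≥ 1, #{paths with M_8 ≥ j} = #{S_8 ≥ j} + #{S_8 ≥ j+1}.
By reflection, #{M_8 ≥ 1} = #{S_8 ≥ 1} + #{S_8 ≥ 2} = 93 + 93 = 186.
#{M_8 ≥ 2} = #{S_8 ≥ 2} + #{S_8 ≥ 3} = 93 + 37 = 130.
#{M_8 = 1} = 186 - 130 = 56.
P(M_8 = 1) = 56/256 = 7/32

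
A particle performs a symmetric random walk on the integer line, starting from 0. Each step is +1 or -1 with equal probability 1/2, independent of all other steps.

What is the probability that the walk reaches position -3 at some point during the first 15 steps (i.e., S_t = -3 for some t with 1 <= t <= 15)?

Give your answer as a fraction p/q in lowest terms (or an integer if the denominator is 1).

Count via complement. Let g(t,s) = #length-t paths at position s with S_1..S_t all ≠ -3.
g(t,s) = g(t-1,s-1) + g(t-1,s+1) for s ≠ -3; g(t,-3) = 0.
t=0: g(0,0)=1
t=1: g(1,-1)=1 g(1,1)=1
t=2: g(2,-2)=1 g(2,0)=2 g(2,2)=1
t=3: g(3,-1)=3 g(3,1)=3 g(3,3)=1
t=4: g(4,-2)=3 g(4,0)=6 g(4,2)=4 g(4,4)=1
t=5: g(5,-1)=9 g(5,1)=10 g(5,3)=5 g(5,5)=1
t=6: g(6,-2)=9 g(6,0)=19 g(6,2)=15 g(6,4)=6 g(6,6)=1
t=7: g(7,-1)=28 g(7,1)=34 g(7,3)=21 g(7,5)=7 g(7,7)=1
t=8: g(8,-2)=28 g(8,0)=62 g(8,2)=55 g(8,4)=28 g(8,6)=8 g(8,8)=1
t=9: g(9,-1)=90 g(9,1)=117 g(9,3)=83 g(9,5)=36 g(9,7)=9 g(9,9)=1
t=10: g(10,-2)=90 g(10,0)=207 g(10,2)=200 g(10,4)=119 g(10,6)=45 g(10,8)=10 g(10,10)=1
t=11: g(11,-1)=297 g(11,1)=407 g(11,3)=319 g(11,5)=164 g(11,7)=55 g(11,9)=11 g(11,11)=1
t=12: g(12,-2)=297 g(12,0)=704 g(12,2)=726 g(12,4)=483 g(12,6)=219 g(12,8)=66 g(12,10)=12 g(12,12)=1
t=13: g(13,-1)=1001 g(13,1)=1430 g(13,3)=1209 g(13,5)=702 g(13,7)=285 g(13,9)=78 g(13,11)=13 g(13,13)=1
t=14: g(14,-2)=1001 g(14,0)=2431 g(14,2)=2639 g(14,4)=1911 g(14,6)=987 g(14,8)=363 g(14,10)=91 g(14,12)=14 g(14,14)=1
t=15: g(15,-1)=3432 g(15,1)=5070 g(15,3)=4550 g(15,5)=2898 g(15,7)=1350 g(15,9)=454 g(15,11)=105 g(15,13)=15 g(15,15)=1
Paths never hitting -3: Σ_s g(15,s) = 17875
Paths hitting -3: 2^15 - 17875 = 14893
P = 14893/32768 = 14893/32768

Answer: 14893/32768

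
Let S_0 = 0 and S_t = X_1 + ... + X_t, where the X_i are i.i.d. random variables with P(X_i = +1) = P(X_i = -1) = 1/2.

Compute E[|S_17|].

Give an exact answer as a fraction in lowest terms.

S_17 takes values m ≡ 1 (mod 2) with |m| ≤ 17; P(S_17=m) = C(17,(17+m)/2)/2^17.
Total paths: 2^17 = 131072
Distribution: P(S=-17)=1/131072, P(S=-15)=17/131072, P(S=-13)=136/131072, P(S=-11)=680/131072, P(S=-9)=2380/131072, P(S=-7)=6188/131072, P(S=-5)=12376/131072, P(S=-3)=19448/131072, P(S=-1)=24310/131072, P(S=1)=24310/131072, P(S=3)=19448/131072, P(S=5)=12376/131072, P(S=7)=6188/131072, P(S=9)=2380/131072, P(S=11)=680/131072, P(S=13)=136/131072, P(S=15)=17/131072, P(S=17)=1/131072
E[|S_17|] = Σ_m |m|·P(S_17=m) = 437580/131072 = 109395/32768

Answer: 109395/32768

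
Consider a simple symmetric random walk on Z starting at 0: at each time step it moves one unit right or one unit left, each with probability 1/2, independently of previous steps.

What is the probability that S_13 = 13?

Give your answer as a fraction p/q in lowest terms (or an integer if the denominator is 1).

Answer: 1/8192

Derivation:
To reach position 13 after 13 steps: need 13 steps of +1 and 0 of -1.
Favorable paths: C(13,13) = 1
Total paths: 2^13 = 8192
P = 1/8192 = 1/8192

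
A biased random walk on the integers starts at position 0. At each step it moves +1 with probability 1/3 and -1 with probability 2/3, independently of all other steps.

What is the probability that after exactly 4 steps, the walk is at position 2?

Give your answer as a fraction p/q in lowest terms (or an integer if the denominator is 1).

To reach position 2 after 4 steps: need 3 steps of +1 and 1 step of -1.
Number of such sequences: C(4,3) = 4
Each has probability (1/3)^3 · (2/3)^1 = 2/81
P = 4 · 2/81 = 8/81

Answer: 8/81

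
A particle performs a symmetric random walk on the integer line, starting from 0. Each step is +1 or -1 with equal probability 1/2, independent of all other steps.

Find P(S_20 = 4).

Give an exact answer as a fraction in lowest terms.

To reach position 4 after 20 steps: need 12 steps of +1 and 8 of -1.
Favorable paths: C(20,12) = 125970
Total paths: 2^20 = 1048576
P = 125970/1048576 = 62985/524288

Answer: 62985/524288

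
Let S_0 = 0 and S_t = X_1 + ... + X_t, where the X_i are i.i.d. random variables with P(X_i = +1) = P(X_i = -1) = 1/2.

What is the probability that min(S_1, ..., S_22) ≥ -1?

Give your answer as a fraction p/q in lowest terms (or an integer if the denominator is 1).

Answer: 676039/2097152

Derivation:
Let f(t,s) = #length-t paths at position s with S_1..S_t all ≥ -1.
f(t,s) = f(t-1,s-1) + f(t-1,s+1) for s ≥ -1; f(t,s) = 0 for s < -1.
t=0: f(0,0)=1
t=1: f(1,-1)=1 f(1,1)=1
t=2: f(2,0)=2 f(2,2)=1
t=3: f(3,-1)=2 f(3,1)=3 f(3,3)=1
t=4: f(4,0)=5 f(4,2)=4 f(4,4)=1
t=5: f(5,-1)=5 f(5,1)=9 f(5,3)=5 f(5,5)=1
t=6: f(6,0)=14 f(6,2)=14 f(6,4)=6 f(6,6)=1
t=7: f(7,-1)=14 f(7,1)=28 f(7,3)=20 f(7,5)=7 f(7,7)=1
t=8: f(8,0)=42 f(8,2)=48 f(8,4)=27 f(8,6)=8 f(8,8)=1
t=9: f(9,-1)=42 f(9,1)=90 f(9,3)=75 f(9,5)=35 f(9,7)=9 f(9,9)=1
t=10: f(10,0)=132 f(10,2)=165 f(10,4)=110 f(10,6)=44 f(10,8)=10 f(10,10)=1
t=11: f(11,-1)=132 f(11,1)=297 f(11,3)=275 f(11,5)=154 f(11,7)=54 f(11,9)=11 f(11,11)=1
t=12: f(12,0)=429 f(12,2)=572 f(12,4)=429 f(12,6)=208 f(12,8)=65 f(12,10)=12 f(12,12)=1
t=13: f(13,-1)=429 f(13,1)=1001 f(13,3)=1001 f(13,5)=637 f(13,7)=273 f(13,9)=77 f(13,11)=13 f(13,13)=1
t=14: f(14,0)=1430 f(14,2)=2002 f(14,4)=1638 f(14,6)=910 f(14,8)=350 f(14,10)=90 f(14,12)=14 f(14,14)=1
t=15: f(15,-1)=1430 f(15,1)=3432 f(15,3)=3640 f(15,5)=2548 f(15,7)=1260 f(15,9)=440 f(15,11)=104 f(15,13)=15 f(15,15)=1
t=16: f(16,0)=4862 f(16,2)=7072 f(16,4)=6188 f(16,6)=3808 f(16,8)=1700 f(16,10)=544 f(16,12)=119 f(16,14)=16 f(16,16)=1
t=17: f(17,-1)=4862 f(17,1)=11934 f(17,3)=13260 f(17,5)=9996 f(17,7)=5508 f(17,9)=2244 f(17,11)=663 f(17,13)=135 f(17,15)=17 f(17,17)=1
t=18: f(18,0)=16796 f(18,2)=25194 f(18,4)=23256 f(18,6)=15504 f(18,8)=7752 f(18,10)=2907 f(18,12)=798 f(18,14)=152 f(18,16)=18 f(18,18)=1
t=19: f(19,-1)=16796 f(19,1)=41990 f(19,3)=48450 f(19,5)=38760 f(19,7)=23256 f(19,9)=10659 f(19,11)=3705 f(19,13)=950 f(19,15)=170 f(19,17)=19 f(19,19)=1
t=20: f(20,0)=58786 f(20,2)=90440 f(20,4)=87210 f(20,6)=62016 f(20,8)=33915 f(20,10)=14364 f(20,12)=4655 f(20,14)=1120 f(20,16)=189 f(20,18)=20 f(20,20)=1
t=21: f(21,-1)=58786 f(21,1)=149226 f(21,3)=177650 f(21,5)=149226 f(21,7)=95931 f(21,9)=48279 f(21,11)=19019 f(21,13)=5775 f(21,15)=1309 f(21,17)=209 f(21,19)=21 f(21,21)=1
t=22: f(22,0)=208012 f(22,2)=326876 f(22,4)=326876 f(22,6)=245157 f(22,8)=144210 f(22,10)=67298 f(22,12)=24794 f(22,14)=7084 f(22,16)=1518 f(22,18)=230 f(22,20)=22 f(22,22)=1
Σ_s f(22,s) = 1352078
P = 1352078/4194304 = 676039/2097152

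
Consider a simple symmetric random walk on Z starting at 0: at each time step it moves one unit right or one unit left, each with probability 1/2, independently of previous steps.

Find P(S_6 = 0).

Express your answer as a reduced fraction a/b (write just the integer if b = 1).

To reach position 0 after 6 steps: need 3 steps of +1 and 3 of -1.
Favorable paths: C(6,3) = 20
Total paths: 2^6 = 64
P = 20/64 = 5/16

Answer: 5/16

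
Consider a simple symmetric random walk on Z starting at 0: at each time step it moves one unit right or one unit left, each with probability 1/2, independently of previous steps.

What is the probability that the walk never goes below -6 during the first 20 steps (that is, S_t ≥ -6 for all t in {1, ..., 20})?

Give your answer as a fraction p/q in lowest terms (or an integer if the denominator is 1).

Let f(t,s) = #length-t paths at position s with S_1..S_t all ≥ -6.
f(t,s) = f(t-1,s-1) + f(t-1,s+1) for s ≥ -6; f(t,s) = 0 for s < -6.
t=0: f(0,0)=1
t=1: f(1,-1)=1 f(1,1)=1
t=2: f(2,-2)=1 f(2,0)=2 f(2,2)=1
t=3: f(3,-3)=1 f(3,-1)=3 f(3,1)=3 f(3,3)=1
t=4: f(4,-4)=1 f(4,-2)=4 f(4,0)=6 f(4,2)=4 f(4,4)=1
t=5: f(5,-5)=1 f(5,-3)=5 f(5,-1)=10 f(5,1)=10 f(5,3)=5 f(5,5)=1
t=6: f(6,-6)=1 f(6,-4)=6 f(6,-2)=15 f(6,0)=20 f(6,2)=15 f(6,4)=6 f(6,6)=1
t=7: f(7,-5)=7 f(7,-3)=21 f(7,-1)=35 f(7,1)=35 f(7,3)=21 f(7,5)=7 f(7,7)=1
t=8: f(8,-6)=7 f(8,-4)=28 f(8,-2)=56 f(8,0)=70 f(8,2)=56 f(8,4)=28 f(8,6)=8 f(8,8)=1
t=9: f(9,-5)=35 f(9,-3)=84 f(9,-1)=126 f(9,1)=126 f(9,3)=84 f(9,5)=36 f(9,7)=9 f(9,9)=1
t=10: f(10,-6)=35 f(10,-4)=119 f(10,-2)=210 f(10,0)=252 f(10,2)=210 f(10,4)=120 f(10,6)=45 f(10,8)=10 f(10,10)=1
t=11: f(11,-5)=154 f(11,-3)=329 f(11,-1)=462 f(11,1)=462 f(11,3)=330 f(11,5)=165 f(11,7)=55 f(11,9)=11 f(11,11)=1
t=12: f(12,-6)=154 f(12,-4)=483 f(12,-2)=791 f(12,0)=924 f(12,2)=792 f(12,4)=495 f(12,6)=220 f(12,8)=66 f(12,10)=12 f(12,12)=1
t=13: f(13,-5)=637 f(13,-3)=1274 f(13,-1)=1715 f(13,1)=1716 f(13,3)=1287 f(13,5)=715 f(13,7)=286 f(13,9)=78 f(13,11)=13 f(13,13)=1
t=14: f(14,-6)=637 f(14,-4)=1911 f(14,-2)=2989 f(14,0)=3431 f(14,2)=3003 f(14,4)=2002 f(14,6)=1001 f(14,8)=364 f(14,10)=91 f(14,12)=14 f(14,14)=1
t=15: f(15,-5)=2548 f(15,-3)=4900 f(15,-1)=6420 f(15,1)=6434 f(15,3)=5005 f(15,5)=3003 f(15,7)=1365 f(15,9)=455 f(15,11)=105 f(15,13)=15 f(15,15)=1
t=16: f(16,-6)=2548 f(16,-4)=7448 f(16,-2)=11320 f(16,0)=12854 f(16,2)=11439 f(16,4)=8008 f(16,6)=4368 f(16,8)=1820 f(16,10)=560 f(16,12)=120 f(16,14)=16 f(16,16)=1
t=17: f(17,-5)=9996 f(17,-3)=18768 f(17,-1)=24174 f(17,1)=24293 f(17,3)=19447 f(17,5)=12376 f(17,7)=6188 f(17,9)=2380 f(17,11)=680 f(17,13)=136 f(17,15)=17 f(17,17)=1
t=18: f(18,-6)=9996 f(18,-4)=28764 f(18,-2)=42942 f(18,0)=48467 f(18,2)=43740 f(18,4)=31823 f(18,6)=18564 f(18,8)=8568 f(18,10)=3060 f(18,12)=816 f(18,14)=153 f(18,16)=18 f(18,18)=1
t=19: f(19,-5)=38760 f(19,-3)=71706 f(19,-1)=91409 f(19,1)=92207 f(19,3)=75563 f(19,5)=50387 f(19,7)=27132 f(19,9)=11628 f(19,11)=3876 f(19,13)=969 f(19,15)=171 f(19,17)=19 f(19,19)=1
t=20: f(20,-6)=38760 f(20,-4)=110466 f(20,-2)=163115 f(20,0)=183616 f(20,2)=167770 f(20,4)=125950 f(20,6)=77519 f(20,8)=38760 f(20,10)=15504 f(20,12)=4845 f(20,14)=1140 f(20,16)=190 f(20,18)=20 f(20,20)=1
Σ_s f(20,s) = 927656
P = 927656/1048576 = 115957/131072

Answer: 115957/131072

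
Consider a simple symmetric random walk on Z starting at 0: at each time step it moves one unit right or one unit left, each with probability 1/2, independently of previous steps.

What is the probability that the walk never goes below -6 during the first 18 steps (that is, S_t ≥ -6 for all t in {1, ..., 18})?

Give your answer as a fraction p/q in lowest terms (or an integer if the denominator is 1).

Answer: 14807/16384

Derivation:
Let f(t,s) = #length-t paths at position s with S_1..S_t all ≥ -6.
f(t,s) = f(t-1,s-1) + f(t-1,s+1) for s ≥ -6; f(t,s) = 0 for s < -6.
t=0: f(0,0)=1
t=1: f(1,-1)=1 f(1,1)=1
t=2: f(2,-2)=1 f(2,0)=2 f(2,2)=1
t=3: f(3,-3)=1 f(3,-1)=3 f(3,1)=3 f(3,3)=1
t=4: f(4,-4)=1 f(4,-2)=4 f(4,0)=6 f(4,2)=4 f(4,4)=1
t=5: f(5,-5)=1 f(5,-3)=5 f(5,-1)=10 f(5,1)=10 f(5,3)=5 f(5,5)=1
t=6: f(6,-6)=1 f(6,-4)=6 f(6,-2)=15 f(6,0)=20 f(6,2)=15 f(6,4)=6 f(6,6)=1
t=7: f(7,-5)=7 f(7,-3)=21 f(7,-1)=35 f(7,1)=35 f(7,3)=21 f(7,5)=7 f(7,7)=1
t=8: f(8,-6)=7 f(8,-4)=28 f(8,-2)=56 f(8,0)=70 f(8,2)=56 f(8,4)=28 f(8,6)=8 f(8,8)=1
t=9: f(9,-5)=35 f(9,-3)=84 f(9,-1)=126 f(9,1)=126 f(9,3)=84 f(9,5)=36 f(9,7)=9 f(9,9)=1
t=10: f(10,-6)=35 f(10,-4)=119 f(10,-2)=210 f(10,0)=252 f(10,2)=210 f(10,4)=120 f(10,6)=45 f(10,8)=10 f(10,10)=1
t=11: f(11,-5)=154 f(11,-3)=329 f(11,-1)=462 f(11,1)=462 f(11,3)=330 f(11,5)=165 f(11,7)=55 f(11,9)=11 f(11,11)=1
t=12: f(12,-6)=154 f(12,-4)=483 f(12,-2)=791 f(12,0)=924 f(12,2)=792 f(12,4)=495 f(12,6)=220 f(12,8)=66 f(12,10)=12 f(12,12)=1
t=13: f(13,-5)=637 f(13,-3)=1274 f(13,-1)=1715 f(13,1)=1716 f(13,3)=1287 f(13,5)=715 f(13,7)=286 f(13,9)=78 f(13,11)=13 f(13,13)=1
t=14: f(14,-6)=637 f(14,-4)=1911 f(14,-2)=2989 f(14,0)=3431 f(14,2)=3003 f(14,4)=2002 f(14,6)=1001 f(14,8)=364 f(14,10)=91 f(14,12)=14 f(14,14)=1
t=15: f(15,-5)=2548 f(15,-3)=4900 f(15,-1)=6420 f(15,1)=6434 f(15,3)=5005 f(15,5)=3003 f(15,7)=1365 f(15,9)=455 f(15,11)=105 f(15,13)=15 f(15,15)=1
t=16: f(16,-6)=2548 f(16,-4)=7448 f(16,-2)=11320 f(16,0)=12854 f(16,2)=11439 f(16,4)=8008 f(16,6)=4368 f(16,8)=1820 f(16,10)=560 f(16,12)=120 f(16,14)=16 f(16,16)=1
t=17: f(17,-5)=9996 f(17,-3)=18768 f(17,-1)=24174 f(17,1)=24293 f(17,3)=19447 f(17,5)=12376 f(17,7)=6188 f(17,9)=2380 f(17,11)=680 f(17,13)=136 f(17,15)=17 f(17,17)=1
t=18: f(18,-6)=9996 f(18,-4)=28764 f(18,-2)=42942 f(18,0)=48467 f(18,2)=43740 f(18,4)=31823 f(18,6)=18564 f(18,8)=8568 f(18,10)=3060 f(18,12)=816 f(18,14)=153 f(18,16)=18 f(18,18)=1
Σ_s f(18,s) = 236912
P = 236912/262144 = 14807/16384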